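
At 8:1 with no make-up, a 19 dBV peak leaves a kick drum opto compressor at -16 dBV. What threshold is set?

Gain reduction = 19 − (-16) = 35 dB; output overshoot = GR / (R − 1) = 35 / 7 = 5 dB.
Threshold = output − output overshoot = -16 − 5 = -21 dBV.

-21 dBV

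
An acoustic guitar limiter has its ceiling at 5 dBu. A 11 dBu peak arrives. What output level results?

A brickwall limiter is an ∞:1 compressor: any input above the ceiling is clamped to 5 dBu.

5 dBu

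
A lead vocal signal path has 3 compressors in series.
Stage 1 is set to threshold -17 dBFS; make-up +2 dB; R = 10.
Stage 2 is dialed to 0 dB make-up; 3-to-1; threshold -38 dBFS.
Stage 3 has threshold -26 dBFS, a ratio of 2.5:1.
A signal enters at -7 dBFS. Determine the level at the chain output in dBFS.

Stage 1: overshoot 10 dB → 10/10 = 1 dB → -16 dBFS; +2 dB make-up → -14 dBFS.
Stage 2: 24 dB above -38 dBFS, reduced 3:1 to 8 dB above → -30 dBFS.
Stage 3: -30 dBFS is at or below the -26 dBFS threshold — no compression; output -30 dBFS.

-30 dBFS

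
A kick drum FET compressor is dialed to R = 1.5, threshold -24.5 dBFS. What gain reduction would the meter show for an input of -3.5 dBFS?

The signal is 21 dB above threshold.
After 1.5:1 compression the overshoot becomes 21/1.5 = 14 dB.
GR = overshoot in − overshoot out = 21 − 14 = 7 dB.

7 dB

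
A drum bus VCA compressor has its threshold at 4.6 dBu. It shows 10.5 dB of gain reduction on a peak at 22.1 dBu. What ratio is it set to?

2.5:1

Input overshoot = 22.1 − 4.6 = 17.5 dB.
Output overshoot = 17.5 − 10.5 = 7 dB.
Ratio = input overshoot / output overshoot = 17.5 / 7 = 2.5.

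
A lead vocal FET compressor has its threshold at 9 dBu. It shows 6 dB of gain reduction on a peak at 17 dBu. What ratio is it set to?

4:1

Input overshoot = 17 − 9 = 8 dB.
Output overshoot = 8 − 6 = 2 dB.
Ratio = input overshoot / output overshoot = 8 / 2 = 4.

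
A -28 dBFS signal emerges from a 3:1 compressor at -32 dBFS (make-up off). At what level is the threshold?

Let T be the threshold. Output overshoot = (input overshoot)/R, so -32 − T = (-28 − T)/3.
3·(-32 − T) = -28 − T → 2·T = -96 − (-28) = -68.
T = -68/2 = -34 dBFS.

-34 dBFS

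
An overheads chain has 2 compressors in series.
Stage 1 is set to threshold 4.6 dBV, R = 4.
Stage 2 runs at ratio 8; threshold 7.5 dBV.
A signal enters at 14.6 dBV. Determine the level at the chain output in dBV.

7.1 dBV

Stage 1: 14.6 dBV is 10 dB over 4.6 dBV; at 4:1 that becomes 2.5 dB over, giving 7.1 dBV.
Stage 2: below threshold (7.1 ≤ 7.5); passes unchanged; output 7.1 dBV.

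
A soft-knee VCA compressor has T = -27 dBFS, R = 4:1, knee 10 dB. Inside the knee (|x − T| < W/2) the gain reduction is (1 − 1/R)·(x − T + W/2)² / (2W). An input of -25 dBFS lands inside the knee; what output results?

x − T + W/2 = -25 − (-27) + 5 = 7.
GR = (1 − 1/4) × 7² / 20 = 0.75 × 49 / 20 = 1.8375 dB.
Output = -25 − 1.8375 = -26.8375 dBFS.

-26.8375 dBFS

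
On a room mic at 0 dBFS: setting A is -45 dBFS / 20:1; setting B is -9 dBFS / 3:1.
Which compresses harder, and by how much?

A, by 36.75 dB

A: 45 dB over, compressed to 2.25 dB over, so 42.75 dB of GR.
B: 9 dB over, compressed to 3 dB over, so 6 dB of GR.
Difference: 36.75 dB in favour of A.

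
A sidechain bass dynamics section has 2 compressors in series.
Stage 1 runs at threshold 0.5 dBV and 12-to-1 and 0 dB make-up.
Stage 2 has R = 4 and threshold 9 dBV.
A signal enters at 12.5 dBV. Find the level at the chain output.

1.5 dBV

Stage 1: 12.5 dBV is 12 dB over 0.5 dBV; at 12:1 that becomes 1 dB over, giving 1.5 dBV.
Stage 2: 1.5 dBV ≤ 9 dBV, so stage 2 doesn't engage; output 1.5 dBV.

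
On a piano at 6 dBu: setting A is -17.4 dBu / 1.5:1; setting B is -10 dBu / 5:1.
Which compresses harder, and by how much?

A: GR = 23.4 − 23.4/1.5 = 7.8 dB.
B: GR = 16 − 16/5 = 12.8 dB.
B reduces 5 dB more.

B, by 5 dB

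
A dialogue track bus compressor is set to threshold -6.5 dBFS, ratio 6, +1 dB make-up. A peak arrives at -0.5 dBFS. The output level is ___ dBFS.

The input is 6 dB above the -6.5 dBFS threshold.
The 6 dB excess becomes 1 dB after 6:1 reduction.
Output = -6.5 + 1 = -5.5 dBFS; make-up adds 1 dB, giving -4.5 dBFS.

-4.5 dBFS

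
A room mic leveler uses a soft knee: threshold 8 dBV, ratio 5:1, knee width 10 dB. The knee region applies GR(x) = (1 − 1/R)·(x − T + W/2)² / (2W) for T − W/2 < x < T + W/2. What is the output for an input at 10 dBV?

8.04 dBV

x − T + W/2 = 10 − 8 + 5 = 7.
GR = (1 − 1/5) × 7² / 20 = 0.8 × 49 / 20 = 1.96 dB.
Output = 10 − 1.96 = 8.04 dBV.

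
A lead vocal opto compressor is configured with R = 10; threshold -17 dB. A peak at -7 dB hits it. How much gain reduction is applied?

9 dB

-7 dB exceeds the threshold by 10 dB.
After 10:1 compression the overshoot becomes 10/10 = 1 dB.
Gain reduction = 10 − 1 = 9 dB.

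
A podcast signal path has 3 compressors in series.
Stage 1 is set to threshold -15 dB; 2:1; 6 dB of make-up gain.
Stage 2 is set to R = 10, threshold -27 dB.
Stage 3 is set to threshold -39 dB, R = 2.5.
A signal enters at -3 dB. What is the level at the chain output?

Stage 1: -3 dB is 12 dB over -15 dB; at 2:1 that becomes 6 dB over, giving -9 dB; +6 dB make-up → -3 dB.
Stage 2: overshoot 24 dB → 24/10 = 2.4 dB → -24.6 dB.
Stage 3: 14.4 dB above -39 dB, reduced 2.5:1 to 5.76 dB above → -33.24 dB.

-33.24 dB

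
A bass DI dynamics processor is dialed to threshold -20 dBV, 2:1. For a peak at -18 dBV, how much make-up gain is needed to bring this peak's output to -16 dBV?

3 dB

Without make-up, output = threshold + overshoot/2 = -20 + 1 = -19 dBV.
Gap to target: 3 dB.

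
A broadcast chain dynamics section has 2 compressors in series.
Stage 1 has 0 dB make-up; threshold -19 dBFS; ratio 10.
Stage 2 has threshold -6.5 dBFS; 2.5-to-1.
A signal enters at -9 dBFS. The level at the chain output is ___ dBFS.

Stage 1: -9 dBFS is 10 dB over -19 dBFS; at 10:1 that becomes 1 dB over, giving -18 dBFS.
Stage 2: -18 dBFS ≤ -6.5 dBFS, so stage 2 doesn't engage; output -18 dBFS.

-18 dBFS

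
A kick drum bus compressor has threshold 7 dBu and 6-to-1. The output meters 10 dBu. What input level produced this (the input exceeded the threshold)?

Post-compression overshoot = 10 − 7 = 3 dB.
Before 6:1 compression the overshoot was 3 × 6 = 18 dB, so input = 7 + 18 = 25 dBu.

25 dBu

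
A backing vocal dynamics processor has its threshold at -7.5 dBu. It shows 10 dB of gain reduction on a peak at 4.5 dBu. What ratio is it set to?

Input overshoot = 4.5 − (-7.5) = 12 dB.
Output overshoot = 12 − 10 = 2 dB.
Ratio = input overshoot / output overshoot = 12 / 2 = 6.

6:1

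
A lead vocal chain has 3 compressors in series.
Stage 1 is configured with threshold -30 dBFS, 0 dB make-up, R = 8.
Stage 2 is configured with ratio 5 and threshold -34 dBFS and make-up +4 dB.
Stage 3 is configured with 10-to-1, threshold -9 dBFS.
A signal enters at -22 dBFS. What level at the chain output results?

-29 dBFS

Stage 1: 8 dB above -30 dBFS, reduced 8:1 to 1 dB above → -29 dBFS.
Stage 2: 5 dB above -34 dBFS, reduced 5:1 to 1 dB above → -33 dBFS; +4 dB make-up → -29 dBFS.
Stage 3: -29 dBFS is at or below the -9 dBFS threshold — no compression; output -29 dBFS.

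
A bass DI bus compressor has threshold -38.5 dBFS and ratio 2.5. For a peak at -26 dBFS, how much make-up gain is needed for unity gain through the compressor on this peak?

7.5 dB

Without make-up, output = threshold + overshoot/2.5 = -38.5 + 5 = -33.5 dBFS.
Gap to target: 7.5 dB.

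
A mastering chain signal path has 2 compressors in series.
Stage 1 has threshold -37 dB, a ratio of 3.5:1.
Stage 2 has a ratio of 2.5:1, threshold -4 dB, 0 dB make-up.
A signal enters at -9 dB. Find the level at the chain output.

Stage 1: -9 dB is 28 dB over -37 dB; at 3.5:1 that becomes 8 dB over, giving -29 dB.
Stage 2: below threshold (-29 ≤ -4); passes unchanged; output -29 dB.

-29 dB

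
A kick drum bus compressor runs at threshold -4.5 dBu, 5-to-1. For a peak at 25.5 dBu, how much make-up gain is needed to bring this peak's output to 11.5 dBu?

The peak compresses to -4.5 + 30/5 = 1.5 dBu.
To reach 11.5 dBu requires 11.5 − 1.5 = 10 dB of make-up.

10 dB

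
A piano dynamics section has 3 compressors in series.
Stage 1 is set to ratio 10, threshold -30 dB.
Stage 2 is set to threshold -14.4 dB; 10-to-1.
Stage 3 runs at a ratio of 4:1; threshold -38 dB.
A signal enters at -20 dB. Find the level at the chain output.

-35.75 dB

Stage 1: 10 dB above -30 dB, reduced 10:1 to 1 dB above → -29 dB.
Stage 2: below threshold (-29 ≤ -14.4); passes unchanged; output -29 dB.
Stage 3: 9 dB above -38 dB, reduced 4:1 to 2.25 dB above → -35.75 dB.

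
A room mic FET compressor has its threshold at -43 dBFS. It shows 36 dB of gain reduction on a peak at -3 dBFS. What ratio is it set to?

Input overshoot = -3 − (-43) = 40 dB.
Output overshoot = 40 − 36 = 4 dB.
Ratio = input overshoot / output overshoot = 40 / 4 = 10.

10:1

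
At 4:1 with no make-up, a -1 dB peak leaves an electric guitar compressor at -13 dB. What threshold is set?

Input is 16 dB above T (since output overshoot × R = input overshoot: (-13 − T)·4 = -1 − T gives T = -17 dB).
Check: -17 + (-1 − (-17))/4 = -17 + 4 = -13 dB. ✓

-17 dB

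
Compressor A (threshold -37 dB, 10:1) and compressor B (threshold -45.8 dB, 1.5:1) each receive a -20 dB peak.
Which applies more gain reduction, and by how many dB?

A, by 6.7 dB

A: 17 dB over, compressed to 1.7 dB over, so 15.3 dB of GR.
B: 25.8 dB over, compressed to 17.2 dB over, so 8.6 dB of GR.
A applies 6.7 dB more gain reduction.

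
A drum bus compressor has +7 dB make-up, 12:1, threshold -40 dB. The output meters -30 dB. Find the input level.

-4 dB

Remove make-up: -30 − 7 = -37 dB.
The compressed level sits -37 − (-40) = 3 dB over threshold.
Undo the ratio: input overshoot = 3 × 12 = 36 dB, giving input = -4 dB.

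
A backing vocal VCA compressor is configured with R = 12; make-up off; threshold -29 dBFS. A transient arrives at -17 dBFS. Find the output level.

The input is 12 dB above the -29 dBFS threshold.
The 12 dB excess becomes 1 dB after 12:1 reduction.
That puts the output at -28 dBFS.

-28 dBFS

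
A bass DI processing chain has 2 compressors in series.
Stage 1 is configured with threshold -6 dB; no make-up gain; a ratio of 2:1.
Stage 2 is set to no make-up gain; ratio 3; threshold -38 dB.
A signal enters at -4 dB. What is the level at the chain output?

Stage 1: -4 dB is 2 dB over -6 dB; at 2:1 that becomes 1 dB over, giving -5 dB.
Stage 2: overshoot 33 dB → 33/3 = 11 dB → -27 dB.

-27 dB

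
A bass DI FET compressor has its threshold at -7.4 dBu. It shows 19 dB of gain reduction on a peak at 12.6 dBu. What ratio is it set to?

Input overshoot = 12.6 − (-7.4) = 20 dB.
Output overshoot = 20 − 19 = 1 dB.
Ratio = input overshoot / output overshoot = 20 / 1 = 20.

20:1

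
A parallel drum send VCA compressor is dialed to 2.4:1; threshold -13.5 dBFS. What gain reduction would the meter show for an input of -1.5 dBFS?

7 dB

The signal is 12 dB above threshold.
At 2.4:1, output sits 12/2.4 = 5 dB above threshold.
GR = overshoot in − overshoot out = 12 − 5 = 7 dB.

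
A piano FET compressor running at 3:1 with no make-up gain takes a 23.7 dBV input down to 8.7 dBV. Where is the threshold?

1.2 dBV

Gain reduction = 23.7 − 8.7 = 15 dB; output overshoot = GR / (R − 1) = 15 / 2 = 7.5 dB.
Threshold = output − output overshoot = 8.7 − 7.5 = 1.2 dBV.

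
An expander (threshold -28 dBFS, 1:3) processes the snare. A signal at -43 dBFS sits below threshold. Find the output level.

-73 dBFS

Undershoot = (-28) − (-43) = 15 dB.
At 1:3, that expands to 45 dB under threshold.
Output = -28 − 45 = -73 dBFS.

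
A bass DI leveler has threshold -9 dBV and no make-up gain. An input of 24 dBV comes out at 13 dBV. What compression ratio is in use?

1.5:1

Input overshoot = 24 − (-9) = 33 dB; output overshoot = 13 − (-9) = 22 dB.
Ratio = 33 / 22 = 1.5.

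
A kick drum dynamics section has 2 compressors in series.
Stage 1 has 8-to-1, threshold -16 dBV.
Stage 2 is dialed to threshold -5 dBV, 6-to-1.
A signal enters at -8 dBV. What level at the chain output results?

Stage 1: 8 dB above -16 dBV, reduced 8:1 to 1 dB above → -15 dBV.
Stage 2: below threshold (-15 ≤ -5); passes unchanged; output -15 dBV.

-15 dBV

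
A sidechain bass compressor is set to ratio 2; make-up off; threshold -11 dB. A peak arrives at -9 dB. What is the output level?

-10 dB

Overshoot: -9 − (-11) = 2 dB.
At 2:1 the overshoot is divided by 2, leaving 1 dB above threshold.
Output = -11 + 1 = -10 dB.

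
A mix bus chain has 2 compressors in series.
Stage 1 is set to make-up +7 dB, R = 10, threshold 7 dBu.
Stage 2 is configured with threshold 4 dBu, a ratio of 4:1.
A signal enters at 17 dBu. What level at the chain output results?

Stage 1: 17 dBu is 10 dB over 7 dBu; at 10:1 that becomes 1 dB over, giving 8 dBu; +7 dB make-up → 15 dBu.
Stage 2: overshoot 11 dB → 11/4 = 2.75 dB → 6.75 dBu.

6.75 dBu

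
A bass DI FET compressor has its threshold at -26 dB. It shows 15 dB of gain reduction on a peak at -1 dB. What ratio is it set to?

Input overshoot = -1 − (-26) = 25 dB.
Output overshoot = 25 − 15 = 10 dB.
Ratio = input overshoot / output overshoot = 25 / 10 = 2.5.

2.5:1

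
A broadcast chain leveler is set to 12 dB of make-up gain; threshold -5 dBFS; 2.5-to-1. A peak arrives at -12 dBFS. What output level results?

-12 dBFS is 7 dB below the -5 dBFS threshold, so no gain reduction is applied.
Make-up gain adds 12 dB: -12 + 12 = 0 dBFS.

0 dBFS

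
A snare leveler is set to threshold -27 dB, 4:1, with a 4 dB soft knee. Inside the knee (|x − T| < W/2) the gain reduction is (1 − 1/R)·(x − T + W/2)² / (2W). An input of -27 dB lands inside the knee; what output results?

x − T + W/2 = -27 − (-27) + 2 = 2.
GR = (1 − 1/4) × 2² / 8 = 0.75 × 4 / 8 = 0.375 dB.
Output = -27 − 0.375 = -27.375 dB.

-27.375 dB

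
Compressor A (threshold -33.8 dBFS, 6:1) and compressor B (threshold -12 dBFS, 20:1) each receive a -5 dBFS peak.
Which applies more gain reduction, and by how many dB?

A, by 17.35 dB

A: overshoot 28.8 dB → output overshoot 4.8 dB → GR 24 dB.
B: overshoot 7 dB → output overshoot 0.35 dB → GR 6.65 dB.
Difference: 17.35 dB in favour of A.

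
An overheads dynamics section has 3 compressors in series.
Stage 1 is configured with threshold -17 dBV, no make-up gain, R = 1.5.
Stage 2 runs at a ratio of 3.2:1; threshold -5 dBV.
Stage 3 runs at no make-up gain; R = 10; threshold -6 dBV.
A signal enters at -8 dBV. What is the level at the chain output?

-11 dBV

Stage 1: -8 dBV is 9 dB over -17 dBV; at 1.5:1 that becomes 6 dB over, giving -11 dBV.
Stage 2: -11 dBV ≤ -5 dBV, so stage 2 doesn't engage; output -11 dBV.
Stage 3: -11 dBV ≤ -6 dBV, so stage 3 doesn't engage; output -11 dBV.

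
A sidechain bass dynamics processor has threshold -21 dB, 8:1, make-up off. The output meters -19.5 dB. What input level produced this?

That's 1.5 dB above the -21 dB threshold.
Input overshoot = R × output overshoot = 12 dB → input = -21 + 12 = -9 dB.

-9 dB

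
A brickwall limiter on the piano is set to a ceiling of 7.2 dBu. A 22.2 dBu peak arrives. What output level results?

At ∞:1, everything above 7.2 dBu is held at the ceiling.

7.2 dBu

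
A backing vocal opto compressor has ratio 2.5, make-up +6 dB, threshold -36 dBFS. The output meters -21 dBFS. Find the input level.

Stripping the +6 dB make-up gives -27 dBFS at the gain stage.
The compressed level sits -27 − (-36) = 9 dB over threshold.
Input overshoot = R × output overshoot = 22.5 dB → input = -36 + 22.5 = -13.5 dBFS.

-13.5 dBFS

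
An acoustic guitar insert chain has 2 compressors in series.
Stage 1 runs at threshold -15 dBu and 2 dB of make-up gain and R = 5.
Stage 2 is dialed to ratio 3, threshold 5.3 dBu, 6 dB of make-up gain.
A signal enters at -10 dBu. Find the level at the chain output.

Stage 1: 5 dB above -15 dBu, reduced 5:1 to 1 dB above → -14 dBu; +2 dB make-up → -12 dBu.
Stage 2: below threshold (-12 ≤ 5.3); passes unchanged; make-up brings it to -6 dBu.

-6 dBu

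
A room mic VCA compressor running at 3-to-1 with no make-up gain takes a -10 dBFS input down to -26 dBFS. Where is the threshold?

Gain reduction = -10 − (-26) = 16 dB; output overshoot = GR / (R − 1) = 16 / 2 = 8 dB.
Threshold = output − output overshoot = -26 − 8 = -34 dBFS.

-34 dBFS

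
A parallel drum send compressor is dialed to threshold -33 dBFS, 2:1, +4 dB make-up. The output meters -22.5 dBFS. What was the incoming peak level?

Before make-up, the level was -22.5 − 4 = -26.5 dBFS.
The compressed level sits -26.5 − (-33) = 6.5 dB over threshold.
Input overshoot = R × output overshoot = 13 dB → input = -33 + 13 = -20 dBFS.

-20 dBFS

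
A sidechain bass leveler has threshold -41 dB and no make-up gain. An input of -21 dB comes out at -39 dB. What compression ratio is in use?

Input overshoot = -21 − (-41) = 20 dB; output overshoot = -39 − (-41) = 2 dB.
Ratio = 20 / 2 = 10.

10:1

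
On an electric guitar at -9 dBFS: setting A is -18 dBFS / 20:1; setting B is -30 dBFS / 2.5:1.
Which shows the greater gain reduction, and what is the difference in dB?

A: 9 dB over, compressed to 0.45 dB over, so 8.55 dB of GR.
B: 21 dB over, compressed to 8.4 dB over, so 12.6 dB of GR.
B reduces 4.05 dB more.

B, by 4.05 dB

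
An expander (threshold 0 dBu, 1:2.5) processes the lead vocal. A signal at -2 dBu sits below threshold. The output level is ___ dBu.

-5 dBu

The input is 2 dB below the 0 dBu threshold.
A 1:2.5 expander multiplies undershoot by 2.5: 2 × 2.5 = 5 dB below threshold.
Output = 0 − 5 = -5 dBu.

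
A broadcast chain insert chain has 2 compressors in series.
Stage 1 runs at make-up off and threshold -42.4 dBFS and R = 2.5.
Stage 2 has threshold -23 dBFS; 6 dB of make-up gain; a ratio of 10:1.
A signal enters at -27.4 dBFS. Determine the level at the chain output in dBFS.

Stage 1: -27.4 dBFS is 15 dB over -42.4 dBFS; at 2.5:1 that becomes 6 dB over, giving -36.4 dBFS.
Stage 2: -36.4 dBFS is at or below the -23 dBFS threshold — no compression; make-up brings it to -30.4 dBFS.

-30.4 dBFS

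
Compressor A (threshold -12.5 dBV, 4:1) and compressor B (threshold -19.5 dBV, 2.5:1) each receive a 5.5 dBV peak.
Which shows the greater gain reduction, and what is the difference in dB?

B, by 1.5 dB

A: overshoot 18 dB → output overshoot 4.5 dB → GR 13.5 dB.
B: overshoot 25 dB → output overshoot 10 dB → GR 15 dB.
Difference: 1.5 dB in favour of B.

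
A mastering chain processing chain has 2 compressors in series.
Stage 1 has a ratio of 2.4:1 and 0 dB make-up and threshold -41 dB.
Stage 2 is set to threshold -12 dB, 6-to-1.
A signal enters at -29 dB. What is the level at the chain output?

-36 dB

Stage 1: -29 dB is 12 dB over -41 dB; at 2.4:1 that becomes 5 dB over, giving -36 dB.
Stage 2: -36 dB is at or below the -12 dB threshold — no compression; output -36 dB.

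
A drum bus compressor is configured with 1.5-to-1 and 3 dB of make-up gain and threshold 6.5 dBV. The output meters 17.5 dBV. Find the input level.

18.5 dBV

Stripping the +3 dB make-up gives 14.5 dBV at the gain stage.
Post-compression overshoot = 14.5 − 6.5 = 8 dB.
Before 1.5:1 compression the overshoot was 8 × 1.5 = 12 dB, so input = 6.5 + 12 = 18.5 dBV.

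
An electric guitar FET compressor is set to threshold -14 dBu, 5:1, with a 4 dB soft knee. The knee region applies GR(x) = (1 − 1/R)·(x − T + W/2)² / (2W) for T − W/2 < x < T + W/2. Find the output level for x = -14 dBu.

-14.4 dBu

x − T + W/2 = -14 − (-14) + 2 = 2.
GR = (1 − 1/5) × 2² / 8 = 0.8 × 4 / 8 = 0.4 dB.
Output = -14 − 0.4 = -14.4 dBu.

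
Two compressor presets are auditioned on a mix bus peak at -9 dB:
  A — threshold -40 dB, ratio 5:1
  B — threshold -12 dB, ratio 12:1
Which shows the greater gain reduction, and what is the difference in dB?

A: overshoot 31 dB → output overshoot 6.2 dB → GR 24.8 dB.
B: overshoot 3 dB → output overshoot 0.25 dB → GR 2.75 dB.
A reduces 22.05 dB more.

A, by 22.05 dB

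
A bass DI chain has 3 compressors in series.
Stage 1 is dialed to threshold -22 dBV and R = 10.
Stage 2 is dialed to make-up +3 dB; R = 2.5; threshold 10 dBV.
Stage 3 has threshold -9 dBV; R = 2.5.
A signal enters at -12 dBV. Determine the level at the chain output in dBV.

-18 dBV

Stage 1: overshoot 10 dB → 10/10 = 1 dB → -21 dBV.
Stage 2: -21 dBV ≤ 10 dBV, so stage 2 doesn't engage; make-up brings it to -18 dBV.
Stage 3: below threshold (-18 ≤ -9); passes unchanged; output -18 dBV.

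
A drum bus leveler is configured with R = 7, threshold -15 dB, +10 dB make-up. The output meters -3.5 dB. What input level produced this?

-4.5 dB

Stripping the +10 dB make-up gives -13.5 dB at the gain stage.
The compressed level sits -13.5 − (-15) = 1.5 dB over threshold.
Before 7:1 compression the overshoot was 1.5 × 7 = 10.5 dB, so input = -15 + 10.5 = -4.5 dB.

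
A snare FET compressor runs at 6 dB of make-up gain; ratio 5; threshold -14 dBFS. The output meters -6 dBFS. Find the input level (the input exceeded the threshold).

-4 dBFS

Before make-up, the level was -6 − 6 = -12 dBFS.
That's 2 dB above the -14 dBFS threshold.
Before 5:1 compression the overshoot was 2 × 5 = 10 dB, so input = -14 + 10 = -4 dBFS.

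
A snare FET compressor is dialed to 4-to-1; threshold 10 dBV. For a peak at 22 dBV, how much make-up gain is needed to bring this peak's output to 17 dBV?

4 dB

Overshoot 12 dB → 12/4 = 3 dB after compression, so the compressed level is 10 + 3 = 13 dBV.
Make-up = target − compressed = 17 − 13 = 4 dB.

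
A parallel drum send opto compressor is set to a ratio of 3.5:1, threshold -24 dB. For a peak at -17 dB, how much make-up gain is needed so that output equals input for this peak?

5 dB

Without make-up, output = threshold + overshoot/3.5 = -24 + 2 = -22 dB.
Gap to target: 5 dB.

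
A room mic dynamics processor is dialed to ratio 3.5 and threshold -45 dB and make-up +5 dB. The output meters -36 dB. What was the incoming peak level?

-31 dB

Before make-up, the level was -36 − 5 = -41 dB.
That's 4 dB above the -45 dB threshold.
Input overshoot = R × output overshoot = 14 dB → input = -45 + 14 = -31 dB.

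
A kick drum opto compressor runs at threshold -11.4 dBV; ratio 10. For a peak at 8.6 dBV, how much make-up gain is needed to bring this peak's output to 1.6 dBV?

Without make-up, output = threshold + overshoot/10 = -11.4 + 2 = -9.4 dBV.
Gap to target: 11 dB.

11 dB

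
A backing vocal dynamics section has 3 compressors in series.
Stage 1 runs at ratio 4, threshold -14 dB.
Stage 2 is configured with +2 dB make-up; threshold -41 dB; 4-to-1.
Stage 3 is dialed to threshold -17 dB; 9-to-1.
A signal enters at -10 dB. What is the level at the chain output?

-32 dB

Stage 1: 4 dB above -14 dB, reduced 4:1 to 1 dB above → -13 dB.
Stage 2: 28 dB above -41 dB, reduced 4:1 to 7 dB above → -34 dB; +2 dB make-up → -32 dB.
Stage 3: -32 dB ≤ -17 dB, so stage 3 doesn't engage; output -32 dB.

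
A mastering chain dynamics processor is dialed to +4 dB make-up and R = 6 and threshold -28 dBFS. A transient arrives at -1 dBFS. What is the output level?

The input is 27 dB above the -28 dBFS threshold.
6:1 compression reduces that to 27/6 = 4.5 dB over.
Output = -28 + 4.5 = -23.5 dBFS; make-up adds 4 dB, giving -19.5 dBFS.

-19.5 dBFS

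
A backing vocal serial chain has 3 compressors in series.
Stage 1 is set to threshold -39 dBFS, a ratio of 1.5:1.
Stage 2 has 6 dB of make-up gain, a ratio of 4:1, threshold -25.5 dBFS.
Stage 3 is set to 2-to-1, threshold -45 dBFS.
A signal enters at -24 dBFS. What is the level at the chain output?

-34 dBFS

Stage 1: overshoot 15 dB → 15/1.5 = 10 dB → -29 dBFS.
Stage 2: below threshold (-29 ≤ -25.5); passes unchanged; make-up brings it to -23 dBFS.
Stage 3: -23 dBFS is 22 dB over -45 dBFS; at 2:1 that becomes 11 dB over, giving -34 dBFS.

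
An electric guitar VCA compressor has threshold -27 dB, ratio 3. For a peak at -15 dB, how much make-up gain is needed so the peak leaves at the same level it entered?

The peak compresses to -27 + 12/3 = -23 dB.
To reach -15 dB requires -15 − (-23) = 8 dB of make-up.

8 dB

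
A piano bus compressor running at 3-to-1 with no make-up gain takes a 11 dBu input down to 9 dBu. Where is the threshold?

8 dBu

Gain reduction = 11 − 9 = 2 dB; output overshoot = GR / (R − 1) = 2 / 2 = 1 dB.
Threshold = output − output overshoot = 9 − 1 = 8 dBu.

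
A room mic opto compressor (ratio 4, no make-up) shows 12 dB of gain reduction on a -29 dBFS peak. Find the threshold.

Let T be the threshold. Output overshoot = (input overshoot)/R, so -41 − T = (-29 − T)/4.
4·(-41 − T) = -29 − T → 3·T = -164 − (-29) = -135.
T = -135/3 = -45 dBFS.

-45 dBFS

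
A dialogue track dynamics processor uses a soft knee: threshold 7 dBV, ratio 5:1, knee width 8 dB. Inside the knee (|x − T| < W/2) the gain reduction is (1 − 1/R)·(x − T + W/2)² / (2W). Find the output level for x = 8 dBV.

x − T + W/2 = 8 − 7 + 4 = 5.
GR = (1 − 1/5) × 5² / 16 = 0.8 × 25 / 16 = 1.25 dB.
Output = 8 − 1.25 = 6.75 dBV.

6.75 dBV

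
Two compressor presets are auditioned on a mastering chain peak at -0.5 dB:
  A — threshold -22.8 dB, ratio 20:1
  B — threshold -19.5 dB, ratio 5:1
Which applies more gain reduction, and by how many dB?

A, by 5.985 dB

A: 22.3 dB over, compressed to 1.115 dB over, so 21.185 dB of GR.
B: 19 dB over, compressed to 3.8 dB over, so 15.2 dB of GR.
A reduces 5.985 dB more.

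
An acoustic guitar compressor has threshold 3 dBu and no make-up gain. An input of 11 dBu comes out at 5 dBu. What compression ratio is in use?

4:1

Input overshoot = 11 − 3 = 8 dB; output overshoot = 5 − 3 = 2 dB.
Ratio = 8 / 2 = 4.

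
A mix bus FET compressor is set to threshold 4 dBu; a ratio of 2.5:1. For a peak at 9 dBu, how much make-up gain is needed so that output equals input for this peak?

3 dB

Without make-up, output = threshold + overshoot/2.5 = 4 + 2 = 6 dBu.
Gap to target: 3 dB.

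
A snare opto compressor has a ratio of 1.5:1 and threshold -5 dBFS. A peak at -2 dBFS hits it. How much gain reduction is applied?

1 dB

Overshoot = -2 − (-5) = 3 dB.
At 1.5:1, output sits 3/1.5 = 2 dB above threshold.
Gain reduction = 3 − 2 = 1 dB.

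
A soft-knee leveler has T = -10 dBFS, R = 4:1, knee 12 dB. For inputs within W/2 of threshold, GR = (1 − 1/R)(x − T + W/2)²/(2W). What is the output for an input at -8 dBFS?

-10 dBFS

x − T + W/2 = -8 − (-10) + 6 = 8.
GR = (1 − 1/4) × 8² / 24 = 0.75 × 64 / 24 = 2 dB.
Output = -8 − 2 = -10 dBFS.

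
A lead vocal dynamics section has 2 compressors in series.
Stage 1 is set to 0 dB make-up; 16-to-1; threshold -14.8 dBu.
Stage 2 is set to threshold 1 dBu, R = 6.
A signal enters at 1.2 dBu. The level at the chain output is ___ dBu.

Stage 1: 1.2 dBu is 16 dB over -14.8 dBu; at 16:1 that becomes 1 dB over, giving -13.8 dBu.
Stage 2: below threshold (-13.8 ≤ 1); passes unchanged; output -13.8 dBu.

-13.8 dBu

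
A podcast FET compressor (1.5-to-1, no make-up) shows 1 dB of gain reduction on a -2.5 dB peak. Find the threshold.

Input is 3 dB above T (since output overshoot × R = input overshoot: (-3.5 − T)·1.5 = -2.5 − T gives T = -5.5 dB).
Check: -5.5 + (-2.5 − (-5.5))/1.5 = -5.5 + 2 = -3.5 dB. ✓

-5.5 dB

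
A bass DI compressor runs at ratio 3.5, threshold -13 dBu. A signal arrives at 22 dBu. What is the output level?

-3 dBu

22 dBu sits 35 dB over threshold.
3.5:1 compression reduces that to 35/3.5 = 10 dB over.
That puts the output at -3 dBu.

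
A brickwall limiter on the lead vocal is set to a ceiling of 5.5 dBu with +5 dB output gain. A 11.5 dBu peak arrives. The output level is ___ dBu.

The limiter clamps the peak to its 5.5 dBu ceiling.
Output gain then adds 5 dB: 5.5 + 5 = 10.5 dBu.

10.5 dBu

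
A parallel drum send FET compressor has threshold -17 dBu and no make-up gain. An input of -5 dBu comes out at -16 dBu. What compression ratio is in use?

Input overshoot = -5 − (-17) = 12 dB; output overshoot = -16 − (-17) = 1 dB.
Ratio = 12 / 1 = 12.

12:1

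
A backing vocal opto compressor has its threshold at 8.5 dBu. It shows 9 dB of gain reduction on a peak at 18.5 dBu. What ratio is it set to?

Input overshoot = 18.5 − 8.5 = 10 dB.
Output overshoot = 10 − 9 = 1 dB.
Ratio = input overshoot / output overshoot = 10 / 1 = 10.

10:1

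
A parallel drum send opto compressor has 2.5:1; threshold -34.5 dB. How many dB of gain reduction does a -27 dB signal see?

4.5 dB

Overshoot = -27 − (-34.5) = 7.5 dB.
After 2.5:1 compression the overshoot becomes 7.5/2.5 = 3 dB.
So the signal is attenuated by 7.5 − 3 = 4.5 dB.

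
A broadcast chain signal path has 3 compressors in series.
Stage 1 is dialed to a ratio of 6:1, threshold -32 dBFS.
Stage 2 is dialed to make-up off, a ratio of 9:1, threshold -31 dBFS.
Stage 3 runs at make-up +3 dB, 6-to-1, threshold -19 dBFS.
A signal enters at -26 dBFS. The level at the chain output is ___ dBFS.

Stage 1: -26 dBFS is 6 dB over -32 dBFS; at 6:1 that becomes 1 dB over, giving -31 dBFS.
Stage 2: -31 dBFS ≤ -31 dBFS, so stage 2 doesn't engage; output -31 dBFS.
Stage 3: below threshold (-31 ≤ -19); passes unchanged; make-up brings it to -28 dBFS.

-28 dBFS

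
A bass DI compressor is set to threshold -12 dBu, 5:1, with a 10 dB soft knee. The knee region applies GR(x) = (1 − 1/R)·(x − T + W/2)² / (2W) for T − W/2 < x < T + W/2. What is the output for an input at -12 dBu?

-13 dBu

x − T + W/2 = -12 − (-12) + 5 = 5.
GR = (1 − 1/5) × 5² / 20 = 0.8 × 25 / 20 = 1 dB.
Output = -12 − 1 = -13 dBu.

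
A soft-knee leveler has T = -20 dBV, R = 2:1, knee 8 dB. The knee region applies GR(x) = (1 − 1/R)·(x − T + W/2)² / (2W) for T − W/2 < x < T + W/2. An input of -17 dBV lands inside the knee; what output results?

x − T + W/2 = -17 − (-20) + 4 = 7.
GR = (1 − 1/2) × 7² / 16 = 0.5 × 49 / 16 = 1.53125 dB.
Output = -17 − 1.53125 = -18.53125 dBV.

-18.53125 dBV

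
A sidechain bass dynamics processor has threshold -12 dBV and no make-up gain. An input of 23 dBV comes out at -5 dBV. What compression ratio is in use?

Input overshoot = 23 − (-12) = 35 dB; output overshoot = -5 − (-12) = 7 dB.
Ratio = 35 / 7 = 5.

5:1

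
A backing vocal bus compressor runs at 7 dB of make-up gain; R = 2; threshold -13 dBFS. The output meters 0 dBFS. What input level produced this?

-1 dBFS

Before make-up, the level was 0 − 7 = -7 dBFS.
The compressed level sits -7 − (-13) = 6 dB over threshold.
Input overshoot = R × output overshoot = 12 dB → input = -13 + 12 = -1 dBFS.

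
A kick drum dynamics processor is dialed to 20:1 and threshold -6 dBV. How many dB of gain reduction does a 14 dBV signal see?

19 dB

14 dBV exceeds the threshold by 20 dB.
After 20:1 compression the overshoot becomes 20/20 = 1 dB.
So the signal is attenuated by 20 − 1 = 19 dB.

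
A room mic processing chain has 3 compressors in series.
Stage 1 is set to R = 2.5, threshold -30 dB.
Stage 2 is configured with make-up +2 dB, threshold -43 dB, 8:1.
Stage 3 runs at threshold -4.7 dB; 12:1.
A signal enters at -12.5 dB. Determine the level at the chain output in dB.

Stage 1: -12.5 dB is 17.5 dB over -30 dB; at 2.5:1 that becomes 7 dB over, giving -23 dB.
Stage 2: 20 dB above -43 dB, reduced 8:1 to 2.5 dB above → -40.5 dB; +2 dB make-up → -38.5 dB.
Stage 3: below threshold (-38.5 ≤ -4.7); passes unchanged; output -38.5 dB.

-38.5 dB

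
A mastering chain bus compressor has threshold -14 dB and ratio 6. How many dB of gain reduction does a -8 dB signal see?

5 dB

-8 dB exceeds the threshold by 6 dB.
A 6:1 ratio leaves 1 dB of that excess.
GR = overshoot in − overshoot out = 6 − 1 = 5 dB.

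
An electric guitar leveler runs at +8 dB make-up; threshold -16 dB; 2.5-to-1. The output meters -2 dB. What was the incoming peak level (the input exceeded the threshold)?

-1 dB

Stripping the +8 dB make-up gives -10 dB at the gain stage.
That's 6 dB above the -16 dB threshold.
Undo the ratio: input overshoot = 6 × 2.5 = 15 dB, giving input = -1 dB.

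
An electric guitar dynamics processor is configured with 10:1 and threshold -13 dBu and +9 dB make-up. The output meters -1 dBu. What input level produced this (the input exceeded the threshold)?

17 dBu

Stripping the +9 dB make-up gives -10 dBu at the gain stage.
Post-compression overshoot = -10 − (-13) = 3 dB.
Before 10:1 compression the overshoot was 3 × 10 = 30 dB, so input = -13 + 30 = 17 dBu.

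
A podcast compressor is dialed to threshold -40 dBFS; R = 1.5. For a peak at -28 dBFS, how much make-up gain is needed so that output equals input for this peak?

4 dB

The peak compresses to -40 + 12/1.5 = -32 dBFS.
To reach -28 dBFS requires -28 − (-32) = 4 dB of make-up.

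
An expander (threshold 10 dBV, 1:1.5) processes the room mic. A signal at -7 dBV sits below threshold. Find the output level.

The input is 17 dB below the 10 dBV threshold.
A 1:1.5 expander multiplies undershoot by 1.5: 17 × 1.5 = 25.5 dB below threshold.
Output = 10 − 25.5 = -15.5 dBV.

-15.5 dBV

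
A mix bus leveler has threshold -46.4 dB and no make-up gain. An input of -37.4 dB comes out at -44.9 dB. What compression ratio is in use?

Input overshoot = -37.4 − (-46.4) = 9 dB; output overshoot = -44.9 − (-46.4) = 1.5 dB.
Ratio = 9 / 1.5 = 6.

6:1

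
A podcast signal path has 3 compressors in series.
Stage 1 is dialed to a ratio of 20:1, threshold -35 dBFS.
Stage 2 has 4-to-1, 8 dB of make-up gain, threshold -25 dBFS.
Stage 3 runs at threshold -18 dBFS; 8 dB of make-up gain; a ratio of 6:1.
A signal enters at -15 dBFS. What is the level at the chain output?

-18 dBFS

Stage 1: overshoot 20 dB → 20/20 = 1 dB → -34 dBFS.
Stage 2: -34 dBFS ≤ -25 dBFS, so stage 2 doesn't engage; make-up brings it to -26 dBFS.
Stage 3: -26 dBFS is at or below the -18 dBFS threshold — no compression; make-up brings it to -18 dBFS.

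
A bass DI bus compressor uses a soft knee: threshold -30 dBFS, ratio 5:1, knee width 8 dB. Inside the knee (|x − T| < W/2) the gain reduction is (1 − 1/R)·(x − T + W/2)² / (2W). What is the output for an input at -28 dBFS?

x − T + W/2 = -28 − (-30) + 4 = 6.
GR = (1 − 1/5) × 6² / 16 = 0.8 × 36 / 16 = 1.8 dB.
Output = -28 − 1.8 = -29.8 dBFS.

-29.8 dBFS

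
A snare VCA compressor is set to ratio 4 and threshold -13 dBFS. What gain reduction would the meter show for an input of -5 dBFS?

The signal is 8 dB above threshold.
After 4:1 compression the overshoot becomes 8/4 = 2 dB.
Gain reduction = 8 − 2 = 6 dB.

6 dB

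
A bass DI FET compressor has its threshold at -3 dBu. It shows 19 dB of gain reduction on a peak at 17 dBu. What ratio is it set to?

20:1

Input overshoot = 17 − (-3) = 20 dB.
Output overshoot = 20 − 19 = 1 dB.
Ratio = input overshoot / output overshoot = 20 / 1 = 20.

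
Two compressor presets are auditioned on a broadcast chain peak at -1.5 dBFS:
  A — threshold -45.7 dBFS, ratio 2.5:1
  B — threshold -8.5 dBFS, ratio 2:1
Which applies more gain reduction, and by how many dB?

A: 44.2 dB over, compressed to 17.68 dB over, so 26.52 dB of GR.
B: 7 dB over, compressed to 3.5 dB over, so 3.5 dB of GR.
Difference: 23.02 dB in favour of A.

A, by 23.02 dB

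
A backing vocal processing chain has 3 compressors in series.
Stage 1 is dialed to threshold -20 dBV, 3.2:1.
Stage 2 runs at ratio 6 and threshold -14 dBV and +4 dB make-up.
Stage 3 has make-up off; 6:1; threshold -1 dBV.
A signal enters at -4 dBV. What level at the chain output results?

Stage 1: -4 dBV is 16 dB over -20 dBV; at 3.2:1 that becomes 5 dB over, giving -15 dBV.
Stage 2: -15 dBV ≤ -14 dBV, so stage 2 doesn't engage; make-up brings it to -11 dBV.
Stage 3: -11 dBV ≤ -1 dBV, so stage 3 doesn't engage; output -11 dBV.

-11 dBV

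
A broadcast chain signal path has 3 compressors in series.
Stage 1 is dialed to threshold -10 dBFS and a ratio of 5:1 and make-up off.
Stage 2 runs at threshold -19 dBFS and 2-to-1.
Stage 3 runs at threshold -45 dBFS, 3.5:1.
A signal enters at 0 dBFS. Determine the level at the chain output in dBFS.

-36 dBFS

Stage 1: 10 dB above -10 dBFS, reduced 5:1 to 2 dB above → -8 dBFS.
Stage 2: 11 dB above -19 dBFS, reduced 2:1 to 5.5 dB above → -13.5 dBFS.
Stage 3: 31.5 dB above -45 dBFS, reduced 3.5:1 to 9 dB above → -36 dBFS.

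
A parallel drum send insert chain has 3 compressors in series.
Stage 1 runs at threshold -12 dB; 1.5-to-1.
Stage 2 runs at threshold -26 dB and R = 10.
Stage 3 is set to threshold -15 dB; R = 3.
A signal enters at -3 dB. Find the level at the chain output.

Stage 1: overshoot 9 dB → 9/1.5 = 6 dB → -6 dB.
Stage 2: -6 dB is 20 dB over -26 dB; at 10:1 that becomes 2 dB over, giving -24 dB.
Stage 3: below threshold (-24 ≤ -15); passes unchanged; output -24 dB.

-24 dB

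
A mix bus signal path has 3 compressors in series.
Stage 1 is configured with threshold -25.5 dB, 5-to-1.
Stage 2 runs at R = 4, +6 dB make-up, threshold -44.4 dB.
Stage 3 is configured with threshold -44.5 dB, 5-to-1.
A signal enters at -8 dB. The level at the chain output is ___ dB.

Stage 1: overshoot 17.5 dB → 17.5/5 = 3.5 dB → -22 dB.
Stage 2: overshoot 22.4 dB → 22.4/4 = 5.6 dB → -38.8 dB; +6 dB make-up → -32.8 dB.
Stage 3: 11.7 dB above -44.5 dB, reduced 5:1 to 2.34 dB above → -42.16 dB.

-42.16 dB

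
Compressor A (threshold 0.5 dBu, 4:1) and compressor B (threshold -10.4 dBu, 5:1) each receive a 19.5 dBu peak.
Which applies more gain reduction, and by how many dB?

B, by 9.67 dB

A: overshoot 19 dB → output overshoot 4.75 dB → GR 14.25 dB.
B: overshoot 29.9 dB → output overshoot 5.98 dB → GR 23.92 dB.
B reduces 9.67 dB more.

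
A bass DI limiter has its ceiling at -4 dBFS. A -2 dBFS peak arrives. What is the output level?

-4 dBFS

A brickwall limiter is an ∞:1 compressor: any input above the ceiling is clamped to -4 dBFS.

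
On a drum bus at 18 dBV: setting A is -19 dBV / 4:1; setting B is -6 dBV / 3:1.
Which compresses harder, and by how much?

A: overshoot 37 dB → output overshoot 9.25 dB → GR 27.75 dB.
B: overshoot 24 dB → output overshoot 8 dB → GR 16 dB.
A reduces 11.75 dB more.

A, by 11.75 dB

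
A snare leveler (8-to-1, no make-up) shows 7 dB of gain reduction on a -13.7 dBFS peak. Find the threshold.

-21.7 dBFS

Input is 8 dB above T (since output overshoot × R = input overshoot: (-20.7 − T)·8 = -13.7 − T gives T = -21.7 dBFS).
Check: -21.7 + (-13.7 − (-21.7))/8 = -21.7 + 1 = -20.7 dBFS. ✓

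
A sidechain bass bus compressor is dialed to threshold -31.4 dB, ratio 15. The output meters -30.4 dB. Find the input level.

Post-compression overshoot = -30.4 − (-31.4) = 1 dB.
Before 15:1 compression the overshoot was 1 × 15 = 15 dB, so input = -31.4 + 15 = -16.4 dB.

-16.4 dB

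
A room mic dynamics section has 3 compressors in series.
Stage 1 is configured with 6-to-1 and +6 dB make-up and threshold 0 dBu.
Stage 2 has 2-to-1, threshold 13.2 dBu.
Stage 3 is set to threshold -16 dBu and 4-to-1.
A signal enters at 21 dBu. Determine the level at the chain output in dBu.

-9.625 dBu

Stage 1: 21 dB above 0 dBu, reduced 6:1 to 3.5 dB above → 3.5 dBu; +6 dB make-up → 9.5 dBu.
Stage 2: below threshold (9.5 ≤ 13.2); passes unchanged; output 9.5 dBu.
Stage 3: 25.5 dB above -16 dBu, reduced 4:1 to 6.375 dB above → -9.625 dBu.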